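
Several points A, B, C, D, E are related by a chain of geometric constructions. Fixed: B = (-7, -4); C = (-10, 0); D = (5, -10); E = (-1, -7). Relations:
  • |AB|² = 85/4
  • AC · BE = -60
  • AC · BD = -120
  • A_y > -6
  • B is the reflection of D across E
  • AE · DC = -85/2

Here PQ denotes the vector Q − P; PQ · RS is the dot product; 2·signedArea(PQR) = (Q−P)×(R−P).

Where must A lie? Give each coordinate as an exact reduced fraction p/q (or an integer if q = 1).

1. A_x = -5/2  [AC · BE = -60 ∩ AE · DC = -85/2]
2. A_y = -5  [AC · BE = -60 ∩ AE · DC = -85/2]
   → A = (-5/2, -5)

A = (-5/2, -5)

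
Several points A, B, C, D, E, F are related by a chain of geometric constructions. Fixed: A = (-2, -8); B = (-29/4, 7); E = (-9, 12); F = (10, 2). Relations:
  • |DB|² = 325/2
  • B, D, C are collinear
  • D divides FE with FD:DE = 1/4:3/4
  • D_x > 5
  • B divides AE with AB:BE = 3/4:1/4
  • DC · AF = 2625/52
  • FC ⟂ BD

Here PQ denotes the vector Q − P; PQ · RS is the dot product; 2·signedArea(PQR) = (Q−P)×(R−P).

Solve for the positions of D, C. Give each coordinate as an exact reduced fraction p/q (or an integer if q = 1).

C = (1071/104, 363/104)
D = (21/4, 9/2)

1. D_x = 21/4  [D divides FE with FD:DE = 1/4:3/4]
2. D_y = 9/2  [D divides FE with FD:DE = 1/4:3/4]
   → D = (21/4, 9/2)
3. C_x = 1071/104  [B, D, C are collinear ∩ FC ⟂ BD]
4. C_y = 363/104  [B, D, C are collinear ∩ FC ⟂ BD]
   → C = (1071/104, 363/104)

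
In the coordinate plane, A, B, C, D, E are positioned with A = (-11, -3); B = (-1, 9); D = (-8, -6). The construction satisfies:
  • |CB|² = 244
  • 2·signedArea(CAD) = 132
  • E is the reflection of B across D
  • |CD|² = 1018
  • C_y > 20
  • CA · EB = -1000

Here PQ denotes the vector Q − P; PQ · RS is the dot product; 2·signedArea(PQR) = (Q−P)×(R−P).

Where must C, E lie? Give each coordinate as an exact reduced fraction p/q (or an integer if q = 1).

1. C_x = 9  [line 3·x + 3·y + -90 = 0 ∩ |CB|² = 244]
2. C_y = 21  [line 3·x + 3·y + -90 = 0 ∩ |CB|² = 244]
   → C = (9, 21)
3. E_x = -15  [E is the reflection of B across D]
4. E_y = -21  [E is the reflection of B across D]
   → E = (-15, -21)

C = (9, 21)
E = (-15, -21)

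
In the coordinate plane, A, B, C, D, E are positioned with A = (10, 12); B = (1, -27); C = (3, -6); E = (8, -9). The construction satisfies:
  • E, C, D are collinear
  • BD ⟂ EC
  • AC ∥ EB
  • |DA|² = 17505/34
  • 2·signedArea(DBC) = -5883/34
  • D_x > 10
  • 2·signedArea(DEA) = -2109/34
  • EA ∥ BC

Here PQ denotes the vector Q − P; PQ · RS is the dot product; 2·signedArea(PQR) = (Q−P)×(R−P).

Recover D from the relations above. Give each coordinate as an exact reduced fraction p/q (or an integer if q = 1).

D = (367/34, -363/34)

1. D_x = 367/34  [E, C, D are collinear ∩ BD ⟂ EC]
2. D_y = -363/34  [E, C, D are collinear ∩ BD ⟂ EC]
   → D = (367/34, -363/34)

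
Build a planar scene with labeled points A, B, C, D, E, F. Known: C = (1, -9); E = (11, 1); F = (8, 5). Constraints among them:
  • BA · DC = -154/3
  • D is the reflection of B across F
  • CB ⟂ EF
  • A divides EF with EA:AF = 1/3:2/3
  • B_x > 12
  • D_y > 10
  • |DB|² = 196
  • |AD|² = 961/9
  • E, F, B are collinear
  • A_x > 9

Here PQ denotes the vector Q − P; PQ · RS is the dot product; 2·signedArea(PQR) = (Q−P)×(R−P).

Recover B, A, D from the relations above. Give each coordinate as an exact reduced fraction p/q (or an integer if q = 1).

1. B_x = 61/5  [E, F, B are collinear ∩ CB ⟂ EF]
2. B_y = -3/5  [E, F, B are collinear ∩ CB ⟂ EF]
   → B = (61/5, -3/5)
3. A_x = 10  [A divides EF with EA:AF = 1/3:2/3]
4. A_y = 7/3  [A divides EF with EA:AF = 1/3:2/3]
   → A = (10, 7/3)
5. D_x = 19/5  [D is the reflection of B across F]
6. D_y = 53/5  [D is the reflection of B across F]
   → D = (19/5, 53/5)

A = (10, 7/3)
B = (61/5, -3/5)
D = (19/5, 53/5)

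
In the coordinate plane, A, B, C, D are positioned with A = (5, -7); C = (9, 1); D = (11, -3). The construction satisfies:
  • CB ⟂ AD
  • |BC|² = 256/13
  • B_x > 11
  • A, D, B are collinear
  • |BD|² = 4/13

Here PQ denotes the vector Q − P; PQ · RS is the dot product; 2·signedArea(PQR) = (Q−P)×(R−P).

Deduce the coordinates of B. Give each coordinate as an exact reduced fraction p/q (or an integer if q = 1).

1. B_x = 149/13  [A, D, B are collinear ∩ CB ⟂ AD]
2. B_y = -35/13  [A, D, B are collinear ∩ CB ⟂ AD]
   → B = (149/13, -35/13)

B = (149/13, -35/13)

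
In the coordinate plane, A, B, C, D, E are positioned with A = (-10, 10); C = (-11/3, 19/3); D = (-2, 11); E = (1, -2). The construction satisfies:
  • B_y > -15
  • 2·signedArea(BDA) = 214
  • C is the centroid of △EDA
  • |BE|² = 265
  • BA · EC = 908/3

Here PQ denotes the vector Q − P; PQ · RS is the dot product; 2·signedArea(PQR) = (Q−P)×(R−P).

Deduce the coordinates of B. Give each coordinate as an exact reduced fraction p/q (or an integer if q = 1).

B = (12, -14)

1. B_x = 12  [BA · EC = 908/3 ∩ 2·signedArea(BDA) = 214]
2. B_y = -14  [BA · EC = 908/3 ∩ 2·signedArea(BDA) = 214]
   → B = (12, -14)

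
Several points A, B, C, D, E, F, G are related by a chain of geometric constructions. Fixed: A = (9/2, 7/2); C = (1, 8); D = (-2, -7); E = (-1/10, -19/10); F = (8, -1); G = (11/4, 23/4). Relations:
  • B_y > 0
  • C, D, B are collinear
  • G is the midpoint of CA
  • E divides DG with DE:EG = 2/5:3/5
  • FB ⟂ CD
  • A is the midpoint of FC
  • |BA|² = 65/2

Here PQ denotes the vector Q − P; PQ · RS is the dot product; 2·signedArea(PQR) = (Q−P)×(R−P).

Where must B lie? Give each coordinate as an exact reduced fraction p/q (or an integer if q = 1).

B = (-6/13, 9/13)

1. B_x = -6/13  [C, D, B are collinear ∩ FB ⟂ CD]
2. B_y = 9/13  [C, D, B are collinear ∩ FB ⟂ CD]
   → B = (-6/13, 9/13)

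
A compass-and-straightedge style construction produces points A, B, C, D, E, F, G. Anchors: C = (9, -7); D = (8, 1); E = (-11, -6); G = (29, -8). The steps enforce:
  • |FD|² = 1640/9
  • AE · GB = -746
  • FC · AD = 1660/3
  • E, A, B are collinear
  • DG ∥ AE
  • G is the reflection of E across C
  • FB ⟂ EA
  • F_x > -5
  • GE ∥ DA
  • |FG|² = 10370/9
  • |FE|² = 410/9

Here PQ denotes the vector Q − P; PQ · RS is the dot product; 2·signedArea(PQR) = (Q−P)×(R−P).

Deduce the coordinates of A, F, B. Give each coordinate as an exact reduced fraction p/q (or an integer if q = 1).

A = (-32, 3)
B = (-565/87, -230/29)
F = (-14/3, -11/3)

1. A_x = -32  [DG ∥ AE ∩ GE ∥ DA]
2. A_y = 3  [DG ∥ AE ∩ GE ∥ DA]
   → A = (-32, 3)
3. B_x = -565/87  [E, A, B are collinear ∩ AE · GB = -746]
4. B_y = -230/29  [E, A, B are collinear ∩ AE · GB = -746]
   → B = (-565/87, -230/29)
5. F_x = -14/3  [FC · AD = 1660/3 ∩ FB ⟂ EA]
6. F_y = -11/3  [FC · AD = 1660/3 ∩ FB ⟂ EA]
   → F = (-14/3, -11/3)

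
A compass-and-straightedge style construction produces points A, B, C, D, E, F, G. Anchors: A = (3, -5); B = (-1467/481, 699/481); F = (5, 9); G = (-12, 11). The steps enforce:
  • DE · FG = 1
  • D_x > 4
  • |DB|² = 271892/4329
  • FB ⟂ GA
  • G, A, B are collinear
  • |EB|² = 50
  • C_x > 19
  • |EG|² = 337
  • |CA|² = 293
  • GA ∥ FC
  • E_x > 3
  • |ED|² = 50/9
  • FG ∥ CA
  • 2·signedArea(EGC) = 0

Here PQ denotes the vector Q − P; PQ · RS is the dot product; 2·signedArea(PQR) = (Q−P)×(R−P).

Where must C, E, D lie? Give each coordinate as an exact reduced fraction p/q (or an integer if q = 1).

1. C_x = 20  [FG ∥ CA ∩ GA ∥ FC]
2. C_y = -7  [FG ∥ CA ∩ GA ∥ FC]
   → C = (20, -7)
3. E_x = 4  [line 18·x + 32·y + -136 = 0 ∩ |EB|² = 50]
4. E_y = 2  [line 18·x + 32·y + -136 = 0 ∩ |EB|² = 50]
   → E = (4, 2)
5. D_x = 13/3  [line 17·x + -2·y + -65 = 0 ∩ |DB|² = 271892/4329]
6. D_y = 13/3  [line 17·x + -2·y + -65 = 0 ∩ |DB|² = 271892/4329]
   → D = (13/3, 13/3)

C = (20, -7)
D = (13/3, 13/3)
E = (4, 2)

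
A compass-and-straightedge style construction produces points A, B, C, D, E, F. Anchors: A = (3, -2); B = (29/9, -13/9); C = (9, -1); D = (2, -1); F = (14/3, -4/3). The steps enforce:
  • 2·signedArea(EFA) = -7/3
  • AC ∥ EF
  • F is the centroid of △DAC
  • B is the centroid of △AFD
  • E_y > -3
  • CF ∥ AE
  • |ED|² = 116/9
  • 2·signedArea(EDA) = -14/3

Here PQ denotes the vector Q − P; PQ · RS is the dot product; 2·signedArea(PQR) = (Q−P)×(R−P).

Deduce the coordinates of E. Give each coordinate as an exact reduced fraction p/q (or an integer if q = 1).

1. E_x = -4/3  [AC ∥ EF ∩ CF ∥ AE]
2. E_y = -7/3  [AC ∥ EF ∩ CF ∥ AE]
   → E = (-4/3, -7/3)

E = (-4/3, -7/3)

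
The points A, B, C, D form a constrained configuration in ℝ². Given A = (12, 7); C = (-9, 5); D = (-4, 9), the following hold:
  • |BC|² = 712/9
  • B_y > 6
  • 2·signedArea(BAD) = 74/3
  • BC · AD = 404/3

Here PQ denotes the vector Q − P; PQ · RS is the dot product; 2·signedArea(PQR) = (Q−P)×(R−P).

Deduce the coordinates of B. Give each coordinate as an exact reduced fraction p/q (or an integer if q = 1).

1. B_x = -1/3  [BC · AD = 404/3 ∩ 2·signedArea(BAD) = 74/3]
2. B_y = 7  [BC · AD = 404/3 ∩ 2·signedArea(BAD) = 74/3]
   → B = (-1/3, 7)

B = (-1/3, 7)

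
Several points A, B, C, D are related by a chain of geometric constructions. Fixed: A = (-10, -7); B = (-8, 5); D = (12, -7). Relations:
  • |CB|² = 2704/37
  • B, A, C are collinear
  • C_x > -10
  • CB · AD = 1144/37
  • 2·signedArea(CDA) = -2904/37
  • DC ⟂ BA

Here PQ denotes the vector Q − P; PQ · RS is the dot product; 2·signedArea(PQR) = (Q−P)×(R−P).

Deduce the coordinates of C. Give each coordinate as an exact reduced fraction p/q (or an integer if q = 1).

C = (-348/37, -127/37)

1. C_x = -348/37  [B, A, C are collinear ∩ DC ⟂ BA]
2. C_y = -127/37  [B, A, C are collinear ∩ DC ⟂ BA]
   → C = (-348/37, -127/37)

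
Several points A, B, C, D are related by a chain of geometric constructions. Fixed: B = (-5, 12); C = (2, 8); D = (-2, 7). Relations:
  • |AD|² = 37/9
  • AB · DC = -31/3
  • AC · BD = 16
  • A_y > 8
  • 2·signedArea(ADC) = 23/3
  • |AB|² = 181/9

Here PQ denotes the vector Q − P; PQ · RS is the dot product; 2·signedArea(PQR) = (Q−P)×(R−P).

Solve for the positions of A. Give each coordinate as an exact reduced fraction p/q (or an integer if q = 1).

A = (-5/3, 9)

1. A_x = -5/3  [AC · BD = 16 ∩ 2·signedArea(ADC) = 23/3]
2. A_y = 9  [AC · BD = 16 ∩ 2·signedArea(ADC) = 23/3]
   → A = (-5/3, 9)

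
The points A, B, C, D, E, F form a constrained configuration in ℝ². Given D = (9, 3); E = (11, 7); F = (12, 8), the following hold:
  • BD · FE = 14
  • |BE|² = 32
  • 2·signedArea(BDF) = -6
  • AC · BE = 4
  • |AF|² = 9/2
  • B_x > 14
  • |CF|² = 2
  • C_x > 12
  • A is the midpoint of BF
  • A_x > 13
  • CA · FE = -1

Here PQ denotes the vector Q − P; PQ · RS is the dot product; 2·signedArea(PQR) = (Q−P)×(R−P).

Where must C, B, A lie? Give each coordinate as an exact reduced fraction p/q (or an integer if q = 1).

1. B_x = 15  [BD · FE = 14 ∩ 2·signedArea(BDF) = -6]
2. B_y = 11  [BD · FE = 14 ∩ 2·signedArea(BDF) = -6]
   → B = (15, 11)
3. A_x = 27/2  [A is the midpoint of BF]
4. A_y = 19/2  [A is the midpoint of BF]
   → A = (27/2, 19/2)
5. C_x = 13  [line 1·x + 1·y + -22 = 0 ∩ |CF|² = 2]
6. C_y = 9  [line 1·x + 1·y + -22 = 0 ∩ |CF|² = 2]
   → C = (13, 9)

A = (27/2, 19/2)
B = (15, 11)
C = (13, 9)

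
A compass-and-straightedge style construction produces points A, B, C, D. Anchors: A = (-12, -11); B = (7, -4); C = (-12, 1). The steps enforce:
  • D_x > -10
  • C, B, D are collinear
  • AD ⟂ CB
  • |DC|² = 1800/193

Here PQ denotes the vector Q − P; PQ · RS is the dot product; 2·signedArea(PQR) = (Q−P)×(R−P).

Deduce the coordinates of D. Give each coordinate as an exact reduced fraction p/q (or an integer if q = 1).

1. D_x = -1746/193  [C, B, D are collinear ∩ AD ⟂ CB]
2. D_y = 43/193  [C, B, D are collinear ∩ AD ⟂ CB]
   → D = (-1746/193, 43/193)

D = (-1746/193, 43/193)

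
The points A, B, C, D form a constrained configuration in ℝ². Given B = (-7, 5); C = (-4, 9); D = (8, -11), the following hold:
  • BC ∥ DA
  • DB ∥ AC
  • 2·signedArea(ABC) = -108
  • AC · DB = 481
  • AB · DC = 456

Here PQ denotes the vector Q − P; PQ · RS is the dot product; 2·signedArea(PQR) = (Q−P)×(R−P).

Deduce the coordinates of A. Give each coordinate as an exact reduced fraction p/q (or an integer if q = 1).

A = (11, -7)

1. A_x = 11  [DB ∥ AC ∩ BC ∥ DA]
2. A_y = -7  [DB ∥ AC ∩ BC ∥ DA]
   → A = (11, -7)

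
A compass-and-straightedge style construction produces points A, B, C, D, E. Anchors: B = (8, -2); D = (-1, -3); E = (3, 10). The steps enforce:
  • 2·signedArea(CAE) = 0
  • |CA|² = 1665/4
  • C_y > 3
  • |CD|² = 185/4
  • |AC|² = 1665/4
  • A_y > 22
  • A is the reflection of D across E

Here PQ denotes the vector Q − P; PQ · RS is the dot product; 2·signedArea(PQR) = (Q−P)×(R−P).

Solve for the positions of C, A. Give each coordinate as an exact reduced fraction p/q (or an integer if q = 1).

A = (7, 23)
C = (1, 7/2)

1. A_x = 7  [A is the reflection of D across E]
2. A_y = 23  [A is the reflection of D across E]
   → A = (7, 23)
3. C_x = 1  [line 13·x + -4·y + 1 = 0 ∩ |CD|² = 185/4]
4. C_y = 7/2  [line 13·x + -4·y + 1 = 0 ∩ |CD|² = 185/4]
   → C = (1, 7/2)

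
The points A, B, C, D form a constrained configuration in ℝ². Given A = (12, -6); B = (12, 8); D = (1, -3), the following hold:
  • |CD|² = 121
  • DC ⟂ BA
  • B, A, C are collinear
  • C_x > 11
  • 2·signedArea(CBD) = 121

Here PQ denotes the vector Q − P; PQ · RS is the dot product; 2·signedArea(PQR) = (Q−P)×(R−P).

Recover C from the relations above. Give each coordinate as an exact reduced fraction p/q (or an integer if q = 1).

1. C_x = 12  [B, A, C are collinear ∩ DC ⟂ BA]
2. C_y = -3  [B, A, C are collinear ∩ DC ⟂ BA]
   → C = (12, -3)

C = (12, -3)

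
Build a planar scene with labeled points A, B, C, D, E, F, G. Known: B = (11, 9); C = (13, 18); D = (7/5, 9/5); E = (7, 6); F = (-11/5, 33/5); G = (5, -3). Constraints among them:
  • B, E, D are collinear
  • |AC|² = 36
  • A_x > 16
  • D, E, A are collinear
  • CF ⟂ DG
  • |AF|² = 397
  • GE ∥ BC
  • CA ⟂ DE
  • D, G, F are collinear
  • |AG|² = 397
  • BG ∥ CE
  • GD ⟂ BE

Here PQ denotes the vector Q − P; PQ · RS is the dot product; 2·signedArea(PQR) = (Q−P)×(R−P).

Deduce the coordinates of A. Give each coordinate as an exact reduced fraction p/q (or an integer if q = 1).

1. A_x = 83/5  [D, E, A are collinear ∩ CA ⟂ DE]
2. A_y = 66/5  [D, E, A are collinear ∩ CA ⟂ DE]
   → A = (83/5, 66/5)

A = (83/5, 66/5)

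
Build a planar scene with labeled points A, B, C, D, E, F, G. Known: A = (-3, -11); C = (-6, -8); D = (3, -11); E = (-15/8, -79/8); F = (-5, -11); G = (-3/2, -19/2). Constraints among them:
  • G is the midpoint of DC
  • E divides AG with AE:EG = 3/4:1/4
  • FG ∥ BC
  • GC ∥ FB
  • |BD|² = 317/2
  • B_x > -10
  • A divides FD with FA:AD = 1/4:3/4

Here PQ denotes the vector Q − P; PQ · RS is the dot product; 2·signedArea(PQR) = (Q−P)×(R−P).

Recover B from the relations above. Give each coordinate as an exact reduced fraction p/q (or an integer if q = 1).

B = (-19/2, -19/2)

1. B_x = -19/2  [FG ∥ BC ∩ GC ∥ FB]
2. B_y = -19/2  [FG ∥ BC ∩ GC ∥ FB]
   → B = (-19/2, -19/2)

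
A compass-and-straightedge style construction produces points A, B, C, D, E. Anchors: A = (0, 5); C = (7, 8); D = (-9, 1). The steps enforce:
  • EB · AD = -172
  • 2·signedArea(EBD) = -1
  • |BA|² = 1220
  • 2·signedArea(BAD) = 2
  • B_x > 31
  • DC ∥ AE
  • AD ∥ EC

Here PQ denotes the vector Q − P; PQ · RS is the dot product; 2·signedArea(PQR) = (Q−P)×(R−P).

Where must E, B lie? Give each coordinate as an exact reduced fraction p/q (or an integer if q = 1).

1. E_x = 16  [AD ∥ EC ∩ DC ∥ AE]
2. E_y = 12  [AD ∥ EC ∩ DC ∥ AE]
   → E = (16, 12)
3. B_x = 32  [2·signedArea(BAD) = 2 ∩ 2·signedArea(EBD) = -1]
4. B_y = 19  [2·signedArea(BAD) = 2 ∩ 2·signedArea(EBD) = -1]
   → B = (32, 19)

B = (32, 19)
E = (16, 12)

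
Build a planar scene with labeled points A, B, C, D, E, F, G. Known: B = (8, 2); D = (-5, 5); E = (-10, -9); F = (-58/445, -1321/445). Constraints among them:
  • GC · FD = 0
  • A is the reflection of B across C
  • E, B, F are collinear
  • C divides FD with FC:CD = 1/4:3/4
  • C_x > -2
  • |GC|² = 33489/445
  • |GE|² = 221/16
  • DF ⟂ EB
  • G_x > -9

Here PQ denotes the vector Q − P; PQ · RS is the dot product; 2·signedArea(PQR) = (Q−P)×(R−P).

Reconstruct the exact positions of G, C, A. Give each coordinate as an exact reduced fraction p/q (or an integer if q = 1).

A = (-9519/890, -1759/445)
C = (-2399/1780, -869/890)
G = (-35/4, -11/2)

1. C_x = -2399/1780  [C divides FD with FC:CD = 1/4:3/4]
2. C_y = -869/890  [C divides FD with FC:CD = 1/4:3/4]
   → C = (-2399/1780, -869/890)
3. A_x = -9519/890  [A is the reflection of B across C]
4. A_y = -1759/445  [A is the reflection of B across C]
   → A = (-9519/890, -1759/445)
5. G_x = -35/4  [line 2167/445·x + -3546/445·y + -2167/1780 = 0 ∩ |GE|² = 221/16]
6. G_y = -11/2  [line 2167/445·x + -3546/445·y + -2167/1780 = 0 ∩ |GE|² = 221/16]
   → G = (-35/4, -11/2)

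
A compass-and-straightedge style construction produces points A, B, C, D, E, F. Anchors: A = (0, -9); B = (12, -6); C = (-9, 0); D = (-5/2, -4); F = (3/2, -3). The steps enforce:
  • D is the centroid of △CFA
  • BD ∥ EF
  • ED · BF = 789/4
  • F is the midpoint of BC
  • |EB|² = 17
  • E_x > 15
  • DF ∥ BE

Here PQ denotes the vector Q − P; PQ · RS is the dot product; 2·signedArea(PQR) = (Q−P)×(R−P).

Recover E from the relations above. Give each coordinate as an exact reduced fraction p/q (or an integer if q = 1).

E = (16, -5)

1. E_x = 16  [BD ∥ EF ∩ DF ∥ BE]
2. E_y = -5  [BD ∥ EF ∩ DF ∥ BE]
   → E = (16, -5)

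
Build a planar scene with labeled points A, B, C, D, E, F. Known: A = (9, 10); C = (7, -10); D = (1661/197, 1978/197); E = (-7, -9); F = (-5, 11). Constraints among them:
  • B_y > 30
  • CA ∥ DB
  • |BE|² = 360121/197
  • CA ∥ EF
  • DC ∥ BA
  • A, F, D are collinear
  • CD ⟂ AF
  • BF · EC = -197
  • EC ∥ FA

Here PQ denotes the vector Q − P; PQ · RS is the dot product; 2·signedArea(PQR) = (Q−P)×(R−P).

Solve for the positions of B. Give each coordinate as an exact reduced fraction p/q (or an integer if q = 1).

1. B_x = 2055/197  [DC ∥ BA ∩ CA ∥ DB]
2. B_y = 5918/197  [DC ∥ BA ∩ CA ∥ DB]
   → B = (2055/197, 5918/197)

B = (2055/197, 5918/197)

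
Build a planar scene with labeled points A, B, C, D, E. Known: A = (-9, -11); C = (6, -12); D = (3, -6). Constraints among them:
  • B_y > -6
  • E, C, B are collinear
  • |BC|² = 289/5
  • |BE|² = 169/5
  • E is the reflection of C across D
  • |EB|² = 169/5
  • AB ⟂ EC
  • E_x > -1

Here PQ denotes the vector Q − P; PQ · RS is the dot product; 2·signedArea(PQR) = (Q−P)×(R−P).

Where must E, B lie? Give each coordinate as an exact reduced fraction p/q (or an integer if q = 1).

1. E_x = 0  [E is the reflection of C across D]
2. E_y = 0  [E is the reflection of C across D]
   → E = (0, 0)
3. B_x = 13/5  [E, C, B are collinear ∩ AB ⟂ EC]
4. B_y = -26/5  [E, C, B are collinear ∩ AB ⟂ EC]
   → B = (13/5, -26/5)

B = (13/5, -26/5)
E = (0, 0)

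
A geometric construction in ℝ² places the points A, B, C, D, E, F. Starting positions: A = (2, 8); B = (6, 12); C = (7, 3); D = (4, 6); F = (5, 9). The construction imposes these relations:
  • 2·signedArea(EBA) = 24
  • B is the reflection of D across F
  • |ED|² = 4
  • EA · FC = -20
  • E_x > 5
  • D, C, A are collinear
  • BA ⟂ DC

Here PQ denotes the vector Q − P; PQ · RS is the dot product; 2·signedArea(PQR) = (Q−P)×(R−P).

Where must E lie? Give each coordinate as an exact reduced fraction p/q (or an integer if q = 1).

E = (6, 6)

1. E_x = 6  [EA · FC = -20 ∩ 2·signedArea(EBA) = 24]
2. E_y = 6  [EA · FC = -20 ∩ 2·signedArea(EBA) = 24]
   → E = (6, 6)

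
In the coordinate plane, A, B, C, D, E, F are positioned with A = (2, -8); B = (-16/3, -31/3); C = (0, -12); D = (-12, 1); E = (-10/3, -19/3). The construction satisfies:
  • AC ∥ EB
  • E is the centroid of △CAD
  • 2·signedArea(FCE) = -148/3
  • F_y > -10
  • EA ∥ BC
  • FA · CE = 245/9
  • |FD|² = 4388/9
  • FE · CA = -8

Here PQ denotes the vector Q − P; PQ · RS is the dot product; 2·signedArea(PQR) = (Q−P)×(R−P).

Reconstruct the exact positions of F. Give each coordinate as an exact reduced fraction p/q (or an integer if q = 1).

F = (22/3, -29/3)

1. F_x = 22/3  [FA · CE = 245/9 ∩ FE · CA = -8]
2. F_y = -29/3  [FA · CE = 245/9 ∩ FE · CA = -8]
   → F = (22/3, -29/3)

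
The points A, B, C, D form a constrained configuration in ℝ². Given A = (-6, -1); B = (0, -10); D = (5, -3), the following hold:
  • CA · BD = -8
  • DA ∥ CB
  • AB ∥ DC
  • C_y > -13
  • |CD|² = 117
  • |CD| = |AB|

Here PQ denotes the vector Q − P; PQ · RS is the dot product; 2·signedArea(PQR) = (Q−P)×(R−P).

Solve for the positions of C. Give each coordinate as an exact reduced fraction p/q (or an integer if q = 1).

1. C_x = 11  [DA ∥ CB ∩ AB ∥ DC]
2. C_y = -12  [DA ∥ CB ∩ AB ∥ DC]
   → C = (11, -12)

C = (11, -12)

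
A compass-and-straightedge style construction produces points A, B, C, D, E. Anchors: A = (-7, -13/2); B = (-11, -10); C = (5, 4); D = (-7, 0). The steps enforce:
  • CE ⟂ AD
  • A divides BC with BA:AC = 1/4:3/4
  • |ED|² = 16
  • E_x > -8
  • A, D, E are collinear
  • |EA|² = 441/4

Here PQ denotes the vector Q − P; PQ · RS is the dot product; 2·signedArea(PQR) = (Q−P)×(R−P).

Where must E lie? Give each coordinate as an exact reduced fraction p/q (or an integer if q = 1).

1. E_x = -7  [A, D, E are collinear ∩ CE ⟂ AD]
2. E_y = 4  [A, D, E are collinear ∩ CE ⟂ AD]
   → E = (-7, 4)

E = (-7, 4)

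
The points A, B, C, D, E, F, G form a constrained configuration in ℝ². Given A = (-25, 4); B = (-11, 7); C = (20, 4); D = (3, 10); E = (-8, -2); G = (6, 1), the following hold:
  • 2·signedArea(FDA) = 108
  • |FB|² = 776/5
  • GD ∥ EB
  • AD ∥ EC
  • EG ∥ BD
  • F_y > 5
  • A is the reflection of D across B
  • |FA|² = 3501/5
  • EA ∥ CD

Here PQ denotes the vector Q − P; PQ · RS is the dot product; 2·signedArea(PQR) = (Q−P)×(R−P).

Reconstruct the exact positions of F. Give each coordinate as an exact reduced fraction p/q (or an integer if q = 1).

1. F_x = 7/5  [line 6·x + -28·y + 154 = 0 ∩ |FA|² = 3501/5]
2. F_y = 29/5  [line 6·x + -28·y + 154 = 0 ∩ |FA|² = 3501/5]
   → F = (7/5, 29/5)

F = (7/5, 29/5)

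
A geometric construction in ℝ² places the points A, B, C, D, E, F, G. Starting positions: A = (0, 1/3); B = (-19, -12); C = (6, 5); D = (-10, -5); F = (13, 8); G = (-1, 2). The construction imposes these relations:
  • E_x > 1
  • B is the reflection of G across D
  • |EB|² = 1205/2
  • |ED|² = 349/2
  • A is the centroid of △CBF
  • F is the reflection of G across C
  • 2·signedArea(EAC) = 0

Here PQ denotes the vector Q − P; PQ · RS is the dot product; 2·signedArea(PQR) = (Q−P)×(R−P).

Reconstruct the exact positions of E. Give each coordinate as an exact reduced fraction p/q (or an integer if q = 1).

1. E_x = 3/2  [line -14/3·x + 6·y + -2 = 0 ∩ |EB|² = 1205/2]
2. E_y = 3/2  [line -14/3·x + 6·y + -2 = 0 ∩ |EB|² = 1205/2]
   → E = (3/2, 3/2)

E = (3/2, 3/2)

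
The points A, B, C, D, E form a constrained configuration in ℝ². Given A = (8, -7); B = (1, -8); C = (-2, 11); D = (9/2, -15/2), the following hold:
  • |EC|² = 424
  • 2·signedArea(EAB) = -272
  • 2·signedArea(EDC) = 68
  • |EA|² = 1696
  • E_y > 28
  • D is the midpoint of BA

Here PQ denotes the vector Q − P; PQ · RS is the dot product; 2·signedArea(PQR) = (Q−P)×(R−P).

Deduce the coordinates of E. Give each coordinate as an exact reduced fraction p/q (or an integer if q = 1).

E = (-12, 29)

1. E_x = -12  [2·signedArea(EDC) = 68 ∩ 2·signedArea(EAB) = -272]
2. E_y = 29  [2·signedArea(EDC) = 68 ∩ 2·signedArea(EAB) = -272]
   → E = (-12, 29)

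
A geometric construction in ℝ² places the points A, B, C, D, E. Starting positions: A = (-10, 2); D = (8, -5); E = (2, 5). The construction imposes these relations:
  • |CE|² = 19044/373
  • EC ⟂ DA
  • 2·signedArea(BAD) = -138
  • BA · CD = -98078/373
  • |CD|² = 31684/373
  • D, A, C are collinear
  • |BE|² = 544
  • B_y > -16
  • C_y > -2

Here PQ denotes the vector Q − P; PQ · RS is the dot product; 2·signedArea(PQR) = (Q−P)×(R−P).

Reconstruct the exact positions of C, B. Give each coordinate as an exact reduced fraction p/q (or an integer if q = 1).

1. C_x = -220/373  [D, A, C are collinear ∩ EC ⟂ DA]
2. C_y = -619/373  [D, A, C are collinear ∩ EC ⟂ DA]
   → C = (-220/373, -619/373)
3. B_x = 14  [2·signedArea(BAD) = -138 ∩ BA · CD = -98078/373]
4. B_y = -15  [2·signedArea(BAD) = -138 ∩ BA · CD = -98078/373]
   → B = (14, -15)

B = (14, -15)
C = (-220/373, -619/373)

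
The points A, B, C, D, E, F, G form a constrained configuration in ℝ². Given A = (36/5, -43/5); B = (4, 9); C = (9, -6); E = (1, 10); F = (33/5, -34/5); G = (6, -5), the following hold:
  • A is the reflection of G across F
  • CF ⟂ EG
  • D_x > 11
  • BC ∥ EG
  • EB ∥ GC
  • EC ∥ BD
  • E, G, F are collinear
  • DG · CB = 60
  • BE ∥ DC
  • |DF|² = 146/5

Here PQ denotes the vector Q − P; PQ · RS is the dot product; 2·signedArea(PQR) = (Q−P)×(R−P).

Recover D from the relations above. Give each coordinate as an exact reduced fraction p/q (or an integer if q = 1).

1. D_x = 12  [BE ∥ DC ∩ EC ∥ BD]
2. D_y = -7  [BE ∥ DC ∩ EC ∥ BD]
   → D = (12, -7)

D = (12, -7)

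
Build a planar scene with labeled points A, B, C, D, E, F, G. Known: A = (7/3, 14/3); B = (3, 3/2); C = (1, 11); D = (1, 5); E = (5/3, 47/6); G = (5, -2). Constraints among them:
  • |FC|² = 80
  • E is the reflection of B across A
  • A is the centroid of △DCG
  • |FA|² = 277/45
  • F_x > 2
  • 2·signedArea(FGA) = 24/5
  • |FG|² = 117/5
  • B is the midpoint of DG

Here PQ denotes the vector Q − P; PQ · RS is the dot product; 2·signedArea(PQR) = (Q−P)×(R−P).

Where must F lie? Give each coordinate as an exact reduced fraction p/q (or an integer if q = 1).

F = (13/5, 11/5)

1. F_x = 13/5  [line -20/3·x + -8/3·y + 116/5 = 0 ∩ |FA|² = 277/45]
2. F_y = 11/5  [line -20/3·x + -8/3·y + 116/5 = 0 ∩ |FA|² = 277/45]
   → F = (13/5, 11/5)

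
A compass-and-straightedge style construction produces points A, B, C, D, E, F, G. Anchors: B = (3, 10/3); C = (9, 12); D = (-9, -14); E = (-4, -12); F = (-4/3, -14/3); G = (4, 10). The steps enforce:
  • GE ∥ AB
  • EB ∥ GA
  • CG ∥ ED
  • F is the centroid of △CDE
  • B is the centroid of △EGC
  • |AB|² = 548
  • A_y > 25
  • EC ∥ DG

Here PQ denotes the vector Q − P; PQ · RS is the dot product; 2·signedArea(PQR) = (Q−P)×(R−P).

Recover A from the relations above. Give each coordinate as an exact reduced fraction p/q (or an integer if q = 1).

A = (11, 76/3)

1. A_x = 11  [GE ∥ AB ∩ EB ∥ GA]
2. A_y = 76/3  [GE ∥ AB ∩ EB ∥ GA]
   → A = (11, 76/3)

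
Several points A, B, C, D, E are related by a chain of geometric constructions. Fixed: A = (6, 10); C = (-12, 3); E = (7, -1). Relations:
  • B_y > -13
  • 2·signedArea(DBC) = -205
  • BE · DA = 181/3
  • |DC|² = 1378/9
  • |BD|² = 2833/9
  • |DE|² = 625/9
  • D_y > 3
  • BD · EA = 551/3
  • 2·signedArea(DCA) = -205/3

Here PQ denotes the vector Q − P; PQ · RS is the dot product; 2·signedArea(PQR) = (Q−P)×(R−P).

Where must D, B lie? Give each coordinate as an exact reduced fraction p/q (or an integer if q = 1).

1. D_x = 1/3  [line -7·x + 18·y + -209/3 = 0 ∩ |DC|² = 1378/9]
2. D_y = 4  [line -7·x + 18·y + -209/3 = 0 ∩ |DC|² = 1378/9]
   → D = (1/3, 4)
3. B_x = 8  [BE · DA = 181/3 ∩ 2·signedArea(DBC) = -205]
4. B_y = -12  [BE · DA = 181/3 ∩ 2·signedArea(DBC) = -205]
   → B = (8, -12)

B = (8, -12)
D = (1/3, 4)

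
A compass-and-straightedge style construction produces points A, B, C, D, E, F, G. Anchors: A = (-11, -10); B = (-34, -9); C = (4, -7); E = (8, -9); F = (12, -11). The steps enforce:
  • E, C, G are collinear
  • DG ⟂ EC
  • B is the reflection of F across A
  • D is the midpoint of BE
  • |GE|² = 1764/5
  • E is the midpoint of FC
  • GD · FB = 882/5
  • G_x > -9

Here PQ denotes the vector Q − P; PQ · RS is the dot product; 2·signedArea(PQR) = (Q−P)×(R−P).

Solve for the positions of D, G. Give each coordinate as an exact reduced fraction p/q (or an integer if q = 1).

D = (-13, -9)
G = (-44/5, -3/5)

1. D_x = -13  [D is the midpoint of BE]
2. D_y = -9  [D is the midpoint of BE]
   → D = (-13, -9)
3. G_x = -44/5  [E, C, G are collinear ∩ DG ⟂ EC]
4. G_y = -3/5  [E, C, G are collinear ∩ DG ⟂ EC]
   → G = (-44/5, -3/5)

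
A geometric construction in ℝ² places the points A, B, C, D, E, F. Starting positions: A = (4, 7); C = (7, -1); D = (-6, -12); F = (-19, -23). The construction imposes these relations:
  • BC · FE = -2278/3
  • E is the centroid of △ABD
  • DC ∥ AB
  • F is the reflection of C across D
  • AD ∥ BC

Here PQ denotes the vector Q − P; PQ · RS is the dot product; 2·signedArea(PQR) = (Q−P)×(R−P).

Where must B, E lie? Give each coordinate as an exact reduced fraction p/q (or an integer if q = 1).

1. B_x = 17  [AD ∥ BC ∩ DC ∥ AB]
2. B_y = 18  [AD ∥ BC ∩ DC ∥ AB]
   → B = (17, 18)
3. E_x = 5  [E is the centroid of △ABD]
4. E_y = 13/3  [E is the centroid of △ABD]
   → E = (5, 13/3)

B = (17, 18)
E = (5, 13/3)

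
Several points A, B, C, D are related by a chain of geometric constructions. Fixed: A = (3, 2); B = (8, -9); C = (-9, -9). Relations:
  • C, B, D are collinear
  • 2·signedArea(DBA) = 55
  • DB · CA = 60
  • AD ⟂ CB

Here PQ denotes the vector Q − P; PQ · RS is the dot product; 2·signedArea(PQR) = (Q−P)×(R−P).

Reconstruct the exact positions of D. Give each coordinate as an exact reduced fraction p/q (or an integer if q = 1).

1. D_x = 3  [C, B, D are collinear ∩ AD ⟂ CB]
2. D_y = -9  [C, B, D are collinear ∩ AD ⟂ CB]
   → D = (3, -9)

D = (3, -9)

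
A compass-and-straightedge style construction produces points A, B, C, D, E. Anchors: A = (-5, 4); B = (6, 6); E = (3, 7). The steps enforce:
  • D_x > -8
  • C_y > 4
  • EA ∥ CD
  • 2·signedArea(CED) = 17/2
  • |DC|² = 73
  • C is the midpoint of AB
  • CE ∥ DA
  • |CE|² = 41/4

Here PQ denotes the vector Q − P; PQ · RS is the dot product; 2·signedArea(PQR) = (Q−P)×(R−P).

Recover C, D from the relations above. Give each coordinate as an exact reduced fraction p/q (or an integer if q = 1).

1. C_x = 1/2  [C is the midpoint of AB]
2. C_y = 5  [C is the midpoint of AB]
   → C = (1/2, 5)
3. D_x = -15/2  [CE ∥ DA ∩ EA ∥ CD]
4. D_y = 2  [CE ∥ DA ∩ EA ∥ CD]
   → D = (-15/2, 2)

C = (1/2, 5)
D = (-15/2, 2)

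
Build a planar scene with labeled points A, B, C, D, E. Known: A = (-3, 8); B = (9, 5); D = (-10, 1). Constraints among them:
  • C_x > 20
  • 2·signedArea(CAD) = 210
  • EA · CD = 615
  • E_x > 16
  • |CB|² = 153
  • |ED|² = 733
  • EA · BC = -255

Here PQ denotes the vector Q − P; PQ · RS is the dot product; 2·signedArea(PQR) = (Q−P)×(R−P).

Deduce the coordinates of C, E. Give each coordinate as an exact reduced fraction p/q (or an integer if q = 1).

C = (21, 2)
E = (17, 3)

1. C_x = 21  [line 7·x + -7·y + -133 = 0 ∩ |CB|² = 153]
2. C_y = 2  [line 7·x + -7·y + -133 = 0 ∩ |CB|² = 153]
   → C = (21, 2)
3. E_x = 17  [EA · BC = -255 ∩ EA · CD = 615]
4. E_y = 3  [EA · BC = -255 ∩ EA · CD = 615]
   → E = (17, 3)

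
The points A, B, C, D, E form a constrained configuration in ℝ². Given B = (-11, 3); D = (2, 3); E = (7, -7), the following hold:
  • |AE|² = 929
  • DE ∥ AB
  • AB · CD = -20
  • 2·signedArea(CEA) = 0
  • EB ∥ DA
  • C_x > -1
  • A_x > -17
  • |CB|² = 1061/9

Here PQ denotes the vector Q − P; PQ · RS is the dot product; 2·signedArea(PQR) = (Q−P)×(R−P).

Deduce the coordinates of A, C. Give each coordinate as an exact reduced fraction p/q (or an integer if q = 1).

1. A_x = -16  [DE ∥ AB ∩ EB ∥ DA]
2. A_y = 13  [DE ∥ AB ∩ EB ∥ DA]
   → A = (-16, 13)
3. C_x = -2/3  [2·signedArea(CEA) = 0 ∩ AB · CD = -20]
4. C_y = -1/3  [2·signedArea(CEA) = 0 ∩ AB · CD = -20]
   → C = (-2/3, -1/3)

A = (-16, 13)
C = (-2/3, -1/3)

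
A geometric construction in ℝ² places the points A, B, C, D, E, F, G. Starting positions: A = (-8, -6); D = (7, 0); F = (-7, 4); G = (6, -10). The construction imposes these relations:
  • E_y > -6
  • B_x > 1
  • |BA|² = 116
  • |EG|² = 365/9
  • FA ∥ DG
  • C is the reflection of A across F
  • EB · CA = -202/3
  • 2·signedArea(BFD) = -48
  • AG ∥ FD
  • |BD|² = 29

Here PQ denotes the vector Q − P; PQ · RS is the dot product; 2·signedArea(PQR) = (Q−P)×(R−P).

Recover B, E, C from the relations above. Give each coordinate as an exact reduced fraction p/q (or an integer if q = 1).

B = (2, -2)
C = (-6, 14)
E = (5/3, -16/3)

1. B_x = 2  [line 4·x + 14·y + 20 = 0 ∩ |BA|² = 116]
2. B_y = -2  [line 4·x + 14·y + 20 = 0 ∩ |BA|² = 116]
   → B = (2, -2)
3. C_x = -6  [C is the reflection of A across F]
4. C_y = 14  [C is the reflection of A across F]
   → C = (-6, 14)
5. E_x = 5/3  [line 2·x + 20·y + 310/3 = 0 ∩ |EG|² = 365/9]
6. E_y = -16/3  [line 2·x + 20·y + 310/3 = 0 ∩ |EG|² = 365/9]
   → E = (5/3, -16/3)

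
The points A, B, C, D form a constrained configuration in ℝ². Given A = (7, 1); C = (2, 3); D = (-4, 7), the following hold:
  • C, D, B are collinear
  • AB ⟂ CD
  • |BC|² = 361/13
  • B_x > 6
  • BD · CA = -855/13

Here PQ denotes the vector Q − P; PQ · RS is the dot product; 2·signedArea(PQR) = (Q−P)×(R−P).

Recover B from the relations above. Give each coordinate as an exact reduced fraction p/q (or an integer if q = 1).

B = (83/13, 1/13)

1. B_x = 83/13  [C, D, B are collinear ∩ AB ⟂ CD]
2. B_y = 1/13  [C, D, B are collinear ∩ AB ⟂ CD]
   → B = (83/13, 1/13)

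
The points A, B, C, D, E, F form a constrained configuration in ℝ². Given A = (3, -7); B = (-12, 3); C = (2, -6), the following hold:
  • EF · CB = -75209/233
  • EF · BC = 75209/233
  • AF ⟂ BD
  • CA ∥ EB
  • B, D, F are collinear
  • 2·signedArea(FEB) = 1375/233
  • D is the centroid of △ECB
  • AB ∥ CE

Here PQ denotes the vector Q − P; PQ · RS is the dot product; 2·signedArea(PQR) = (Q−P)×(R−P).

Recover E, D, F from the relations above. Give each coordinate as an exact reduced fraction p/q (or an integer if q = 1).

D = (-23/3, 1/3)
E = (-13, 4)
F = (779/233, -1501/233)

1. E_x = -13  [CA ∥ EB ∩ AB ∥ CE]
2. E_y = 4  [CA ∥ EB ∩ AB ∥ CE]
   → E = (-13, 4)
3. D_x = -23/3  [D is the centroid of △ECB]
4. D_y = 1/3  [D is the centroid of △ECB]
   → D = (-23/3, 1/3)
5. F_x = 779/233  [B, D, F are collinear ∩ AF ⟂ BD]
6. F_y = -1501/233  [B, D, F are collinear ∩ AF ⟂ BD]
   → F = (779/233, -1501/233)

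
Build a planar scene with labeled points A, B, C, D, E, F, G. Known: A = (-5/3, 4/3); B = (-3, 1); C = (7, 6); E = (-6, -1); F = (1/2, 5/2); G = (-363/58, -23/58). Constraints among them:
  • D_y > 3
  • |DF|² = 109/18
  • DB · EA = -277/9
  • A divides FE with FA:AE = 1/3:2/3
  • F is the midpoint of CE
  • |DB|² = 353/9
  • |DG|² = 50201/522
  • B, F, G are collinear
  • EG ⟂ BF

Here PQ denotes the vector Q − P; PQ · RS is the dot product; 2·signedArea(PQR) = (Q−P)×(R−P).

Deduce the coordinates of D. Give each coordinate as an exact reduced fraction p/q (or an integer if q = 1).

D = (8/3, 11/3)

1. D_x = 8/3  [line -13/3·x + -7/3·y + 181/9 = 0 ∩ |DF|² = 109/18]
2. D_y = 11/3  [line -13/3·x + -7/3·y + 181/9 = 0 ∩ |DF|² = 109/18]
   → D = (8/3, 11/3)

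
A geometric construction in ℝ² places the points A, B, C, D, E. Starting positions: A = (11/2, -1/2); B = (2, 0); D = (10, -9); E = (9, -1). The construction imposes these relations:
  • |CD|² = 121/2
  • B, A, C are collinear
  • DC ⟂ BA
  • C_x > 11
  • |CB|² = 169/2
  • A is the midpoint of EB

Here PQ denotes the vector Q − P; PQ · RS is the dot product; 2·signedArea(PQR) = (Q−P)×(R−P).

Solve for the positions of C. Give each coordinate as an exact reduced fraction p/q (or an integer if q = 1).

1. C_x = 111/10  [B, A, C are collinear ∩ DC ⟂ BA]
2. C_y = -13/10  [B, A, C are collinear ∩ DC ⟂ BA]
   → C = (111/10, -13/10)

C = (111/10, -13/10)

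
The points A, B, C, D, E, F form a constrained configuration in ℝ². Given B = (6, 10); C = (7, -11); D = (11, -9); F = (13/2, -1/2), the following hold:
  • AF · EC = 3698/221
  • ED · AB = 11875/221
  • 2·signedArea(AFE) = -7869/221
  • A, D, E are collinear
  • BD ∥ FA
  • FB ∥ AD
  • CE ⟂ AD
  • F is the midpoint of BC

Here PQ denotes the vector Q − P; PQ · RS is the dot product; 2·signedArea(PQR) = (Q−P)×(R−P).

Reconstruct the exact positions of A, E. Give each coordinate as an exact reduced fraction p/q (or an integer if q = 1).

A = (23/2, -39/2)
E = (2450/221, -2388/221)

1. A_x = 23/2  [FB ∥ AD ∩ BD ∥ FA]
2. A_y = -39/2  [FB ∥ AD ∩ BD ∥ FA]
   → A = (23/2, -39/2)
3. E_x = 2450/221  [A, D, E are collinear ∩ CE ⟂ AD]
4. E_y = -2388/221  [A, D, E are collinear ∩ CE ⟂ AD]
   → E = (2450/221, -2388/221)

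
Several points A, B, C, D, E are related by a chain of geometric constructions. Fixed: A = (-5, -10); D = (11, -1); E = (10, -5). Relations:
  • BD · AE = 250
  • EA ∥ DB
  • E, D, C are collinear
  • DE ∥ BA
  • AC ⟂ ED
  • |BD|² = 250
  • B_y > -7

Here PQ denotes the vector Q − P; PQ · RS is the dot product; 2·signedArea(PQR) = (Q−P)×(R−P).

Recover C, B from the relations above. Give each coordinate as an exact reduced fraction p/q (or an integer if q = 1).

B = (-4, -6)
C = (135/17, -225/17)

1. C_x = 135/17  [E, D, C are collinear ∩ AC ⟂ ED]
2. C_y = -225/17  [E, D, C are collinear ∩ AC ⟂ ED]
   → C = (135/17, -225/17)
3. B_x = -4  [DE ∥ BA ∩ EA ∥ DB]
4. B_y = -6  [DE ∥ BA ∩ EA ∥ DB]
   → B = (-4, -6)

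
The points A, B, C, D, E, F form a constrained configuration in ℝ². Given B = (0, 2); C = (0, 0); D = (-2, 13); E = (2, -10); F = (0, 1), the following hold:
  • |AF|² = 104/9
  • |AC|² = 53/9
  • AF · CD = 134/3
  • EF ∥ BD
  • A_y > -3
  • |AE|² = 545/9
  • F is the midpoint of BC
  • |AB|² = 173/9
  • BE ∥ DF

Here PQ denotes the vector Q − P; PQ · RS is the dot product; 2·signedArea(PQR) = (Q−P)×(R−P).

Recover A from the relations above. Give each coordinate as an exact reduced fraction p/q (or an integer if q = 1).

1. A_x = 2/3  [line 2·x + -13·y + -95/3 = 0 ∩ |AB|² = 173/9]
2. A_y = -7/3  [line 2·x + -13·y + -95/3 = 0 ∩ |AB|² = 173/9]
   → A = (2/3, -7/3)

A = (2/3, -7/3)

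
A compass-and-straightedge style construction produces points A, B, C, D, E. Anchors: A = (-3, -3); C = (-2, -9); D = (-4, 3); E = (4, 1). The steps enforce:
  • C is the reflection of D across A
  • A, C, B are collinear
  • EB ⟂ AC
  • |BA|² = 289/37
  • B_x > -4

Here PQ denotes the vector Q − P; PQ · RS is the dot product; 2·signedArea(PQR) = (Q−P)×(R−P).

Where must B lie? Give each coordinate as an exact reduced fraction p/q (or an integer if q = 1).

1. B_x = -128/37  [A, C, B are collinear ∩ EB ⟂ AC]
2. B_y = -9/37  [A, C, B are collinear ∩ EB ⟂ AC]
   → B = (-128/37, -9/37)

B = (-128/37, -9/37)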